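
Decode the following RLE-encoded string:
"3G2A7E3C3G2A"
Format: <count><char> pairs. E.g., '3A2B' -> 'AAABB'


Expanding each <count><char> pair:
  3G -> 'GGG'
  2A -> 'AA'
  7E -> 'EEEEEEE'
  3C -> 'CCC'
  3G -> 'GGG'
  2A -> 'AA'

Decoded = GGGAAEEEEEEECCCGGGAA


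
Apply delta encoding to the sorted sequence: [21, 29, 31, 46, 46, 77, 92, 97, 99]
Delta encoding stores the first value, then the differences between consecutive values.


First value: 21
Deltas:
  29 - 21 = 8
  31 - 29 = 2
  46 - 31 = 15
  46 - 46 = 0
  77 - 46 = 31
  92 - 77 = 15
  97 - 92 = 5
  99 - 97 = 2


Delta encoded: [21, 8, 2, 15, 0, 31, 15, 5, 2]


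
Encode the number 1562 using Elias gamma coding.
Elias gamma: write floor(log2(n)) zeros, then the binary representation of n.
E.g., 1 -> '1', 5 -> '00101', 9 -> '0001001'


num_bits = floor(log2(1562)) + 1 = 11
leading_zeros = num_bits - 1 = 10
binary(1562) = 11000011010

Elias gamma(1562) = '0000000000' + '11000011010' = 000000000011000011010 (21 bits)


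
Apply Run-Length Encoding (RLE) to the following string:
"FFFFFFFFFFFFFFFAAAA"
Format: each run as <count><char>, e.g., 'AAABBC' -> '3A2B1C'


Scanning runs left to right:
  i=0: run of 'F' x 15 -> '15F'
  i=15: run of 'A' x 4 -> '4A'

RLE = 15F4A


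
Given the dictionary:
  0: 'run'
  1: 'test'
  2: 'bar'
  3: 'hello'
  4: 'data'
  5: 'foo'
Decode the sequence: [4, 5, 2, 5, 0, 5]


Look up each index in the dictionary:
  4 -> 'data'
  5 -> 'foo'
  2 -> 'bar'
  5 -> 'foo'
  0 -> 'run'
  5 -> 'foo'

Decoded: "data foo bar foo run foo"


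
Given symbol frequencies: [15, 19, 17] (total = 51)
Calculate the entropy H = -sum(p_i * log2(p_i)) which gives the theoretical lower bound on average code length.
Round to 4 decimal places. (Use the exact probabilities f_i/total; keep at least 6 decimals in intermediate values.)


Per-symbol terms -p_i * log2(p_i) with p_i = f_i/51:
  p = 15/51 = 0.294118: log2(p) = -1.765535, -p*log2(p) = 0.519275
  p = 19/51 = 0.372549: log2(p) = -1.424498, -p*log2(p) = 0.530695
  p = 17/51 = 0.333333: log2(p) = -1.584963, -p*log2(p) = 0.528321
H = 0.519275 + 0.530695 + 0.528321 = 1.578291

H = 1.5783 bits/symbol


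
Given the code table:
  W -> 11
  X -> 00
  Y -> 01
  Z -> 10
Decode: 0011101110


Decoding:
00 -> X
11 -> W
10 -> Z
11 -> W
10 -> Z


Result: XWZWZ


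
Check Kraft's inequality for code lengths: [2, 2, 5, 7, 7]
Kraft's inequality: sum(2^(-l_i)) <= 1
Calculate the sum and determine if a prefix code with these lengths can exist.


Sum = 2^(-2) + 2^(-2) + 2^(-5) + 2^(-7) + 2^(-7)
    = 0.25 + 0.25 + 0.03125 + 0.0078125 + 0.0078125
    = 70/128 = 0.546875
Since 0.546875 <= 1, Kraft's inequality IS satisfied.
A prefix code with these lengths CAN exist.

Kraft sum = 0.546875. Satisfied.


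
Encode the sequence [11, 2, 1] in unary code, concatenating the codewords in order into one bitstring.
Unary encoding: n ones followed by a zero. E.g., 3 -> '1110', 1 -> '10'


Encode each number as n ones followed by a terminating 0:
  11 -> 111111111110 (12 bits)
  2 -> 110 (3 bits)
  1 -> 10 (2 bits)
Total length = 12 + 3 + 2 = 17 bits.

Unary([11, 2, 1]) = 11111111111011010 (17 bits)


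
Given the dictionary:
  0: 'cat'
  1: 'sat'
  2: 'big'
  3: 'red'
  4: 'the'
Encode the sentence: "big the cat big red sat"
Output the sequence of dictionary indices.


Look up each word in the dictionary:
  'big' -> 2
  'the' -> 4
  'cat' -> 0
  'big' -> 2
  'red' -> 3
  'sat' -> 1

Encoded: [2, 4, 0, 2, 3, 1]


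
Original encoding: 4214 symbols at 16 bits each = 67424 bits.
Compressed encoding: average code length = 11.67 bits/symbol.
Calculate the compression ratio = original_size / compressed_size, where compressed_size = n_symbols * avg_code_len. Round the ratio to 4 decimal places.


original_size = n_symbols * orig_bits = 4214 * 16 = 67424 bits
compressed_size = n_symbols * avg_code_len = 4214 * 11.67 = 49177.38 bits
ratio = original_size / compressed_size = 67424 / 49177.38 = 1.371

Compression ratio = 1.371


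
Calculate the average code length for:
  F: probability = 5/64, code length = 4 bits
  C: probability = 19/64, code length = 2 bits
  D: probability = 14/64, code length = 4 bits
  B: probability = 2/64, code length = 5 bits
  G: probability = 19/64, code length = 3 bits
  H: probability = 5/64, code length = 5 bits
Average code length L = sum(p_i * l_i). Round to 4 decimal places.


Weighted contributions p_i * l_i:
  F: (5/64) * 4 = 20/64
  C: (19/64) * 2 = 38/64
  D: (14/64) * 4 = 56/64
  B: (2/64) * 5 = 10/64
  G: (19/64) * 3 = 57/64
  H: (5/64) * 5 = 25/64
Sum = (20 + 38 + 56 + 10 + 57 + 25)/64 = 206/64

L = 206/64 = 3.2188 bits/symbol


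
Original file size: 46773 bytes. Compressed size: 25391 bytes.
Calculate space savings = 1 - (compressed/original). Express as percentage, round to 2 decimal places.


ratio = compressed/original = 25391/46773 = 0.542856
savings = 1 - ratio = 1 - 0.542856 = 0.457144
as a percentage: 0.457144 * 100 = 45.71%

Space savings = 1 - 25391/46773 = 45.71%


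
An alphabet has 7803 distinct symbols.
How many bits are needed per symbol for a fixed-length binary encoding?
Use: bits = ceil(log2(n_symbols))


log2(7803) = 12.9298
Bracket: 2^12 = 4096 < 7803 <= 2^13 = 8192
So ceil(log2(7803)) = 13

bits = ceil(log2(7803)) = ceil(12.9298) = 13 bits


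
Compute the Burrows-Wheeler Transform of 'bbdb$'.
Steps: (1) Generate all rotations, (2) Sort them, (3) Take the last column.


Rotations (sorted):
  0: $bbdb -> last char: b
  1: b$bbd -> last char: d
  2: bbdb$ -> last char: $
  3: bdb$b -> last char: b
  4: db$bb -> last char: b


BWT = bd$bb


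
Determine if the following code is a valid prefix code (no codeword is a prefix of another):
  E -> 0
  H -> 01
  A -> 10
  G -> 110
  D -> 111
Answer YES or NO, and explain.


Checking each pair (does one codeword prefix another?):
  E='0' vs H='01': prefix -- VIOLATION

NO -- this is NOT a valid prefix code. E (0) is a prefix of H (01).


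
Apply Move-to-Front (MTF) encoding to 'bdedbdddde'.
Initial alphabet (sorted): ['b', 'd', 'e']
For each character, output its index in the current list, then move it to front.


MTF encoding:
'b': index 0 in ['b', 'd', 'e'] -> ['b', 'd', 'e']
'd': index 1 in ['b', 'd', 'e'] -> ['d', 'b', 'e']
'e': index 2 in ['d', 'b', 'e'] -> ['e', 'd', 'b']
'd': index 1 in ['e', 'd', 'b'] -> ['d', 'e', 'b']
'b': index 2 in ['d', 'e', 'b'] -> ['b', 'd', 'e']
'd': index 1 in ['b', 'd', 'e'] -> ['d', 'b', 'e']
'd': index 0 in ['d', 'b', 'e'] -> ['d', 'b', 'e']
'd': index 0 in ['d', 'b', 'e'] -> ['d', 'b', 'e']
'd': index 0 in ['d', 'b', 'e'] -> ['d', 'b', 'e']
'e': index 2 in ['d', 'b', 'e'] -> ['e', 'd', 'b']


Output: [0, 1, 2, 1, 2, 1, 0, 0, 0, 2]


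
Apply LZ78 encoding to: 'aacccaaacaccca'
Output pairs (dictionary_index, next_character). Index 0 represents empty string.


LZ78 encoding steps:
Dictionary: {0: ''}
Step 1: w='' (idx 0), next='a' -> output (0, 'a'), add 'a' as idx 1
Step 2: w='a' (idx 1), next='c' -> output (1, 'c'), add 'ac' as idx 2
Step 3: w='' (idx 0), next='c' -> output (0, 'c'), add 'c' as idx 3
Step 4: w='c' (idx 3), next='a' -> output (3, 'a'), add 'ca' as idx 4
Step 5: w='a' (idx 1), next='a' -> output (1, 'a'), add 'aa' as idx 5
Step 6: w='ca' (idx 4), next='c' -> output (4, 'c'), add 'cac' as idx 6
Step 7: w='c' (idx 3), next='c' -> output (3, 'c'), add 'cc' as idx 7
Step 8: w='a' (idx 1), end of input -> output (1, '')


Encoded: [(0, 'a'), (1, 'c'), (0, 'c'), (3, 'a'), (1, 'a'), (4, 'c'), (3, 'c'), (1, '')]


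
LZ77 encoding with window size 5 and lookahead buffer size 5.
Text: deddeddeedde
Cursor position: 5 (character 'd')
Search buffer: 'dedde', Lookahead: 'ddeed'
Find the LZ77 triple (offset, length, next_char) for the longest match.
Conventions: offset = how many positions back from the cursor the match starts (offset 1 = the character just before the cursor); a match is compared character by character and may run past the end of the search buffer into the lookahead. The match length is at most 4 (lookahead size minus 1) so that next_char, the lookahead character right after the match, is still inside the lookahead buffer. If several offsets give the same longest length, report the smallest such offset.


Try each offset into the search buffer:
  offset=1 (pos 4, char 'e'): match length 0
  offset=2 (pos 3, char 'd'): match length 1
  offset=3 (pos 2, char 'd'): match length 3
  offset=4 (pos 1, char 'e'): match length 0
  offset=5 (pos 0, char 'd'): match length 1
Longest match has length 3 at offset 3.
next_char = character at position 5 + 3 = 8 -> 'e'

Best match: offset=3, length=3 (matching 'dde' starting at position 2)
LZ77 triple: (3, 3, 'e')


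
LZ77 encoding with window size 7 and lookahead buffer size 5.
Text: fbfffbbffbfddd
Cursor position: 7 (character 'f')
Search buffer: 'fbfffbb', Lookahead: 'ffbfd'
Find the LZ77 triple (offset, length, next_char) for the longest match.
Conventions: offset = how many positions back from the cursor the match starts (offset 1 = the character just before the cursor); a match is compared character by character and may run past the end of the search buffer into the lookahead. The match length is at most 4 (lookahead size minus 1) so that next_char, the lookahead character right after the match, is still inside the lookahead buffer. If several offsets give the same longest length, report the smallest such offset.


Try each offset into the search buffer:
  offset=1 (pos 6, char 'b'): match length 0
  offset=2 (pos 5, char 'b'): match length 0
  offset=3 (pos 4, char 'f'): match length 1
  offset=4 (pos 3, char 'f'): match length 3
  offset=5 (pos 2, char 'f'): match length 2
  offset=6 (pos 1, char 'b'): match length 0
  offset=7 (pos 0, char 'f'): match length 1
Longest match has length 3 at offset 4.
next_char = character at position 7 + 3 = 10 -> 'f'

Best match: offset=4, length=3 (matching 'ffb' starting at position 3)
LZ77 triple: (4, 3, 'f')


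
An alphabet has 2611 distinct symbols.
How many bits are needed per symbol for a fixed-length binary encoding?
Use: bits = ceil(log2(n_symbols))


log2(2611) = 11.3504
Bracket: 2^11 = 2048 < 2611 <= 2^12 = 4096
So ceil(log2(2611)) = 12

bits = ceil(log2(2611)) = ceil(11.3504) = 12 bits


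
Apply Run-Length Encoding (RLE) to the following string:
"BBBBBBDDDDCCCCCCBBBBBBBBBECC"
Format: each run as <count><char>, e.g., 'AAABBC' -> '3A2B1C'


Scanning runs left to right:
  i=0: run of 'B' x 6 -> '6B'
  i=6: run of 'D' x 4 -> '4D'
  i=10: run of 'C' x 6 -> '6C'
  i=16: run of 'B' x 9 -> '9B'
  i=25: run of 'E' x 1 -> '1E'
  i=26: run of 'C' x 2 -> '2C'

RLE = 6B4D6C9B1E2C


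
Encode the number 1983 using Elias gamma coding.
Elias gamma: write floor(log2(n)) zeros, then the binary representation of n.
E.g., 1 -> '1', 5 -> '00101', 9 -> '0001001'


num_bits = floor(log2(1983)) + 1 = 11
leading_zeros = num_bits - 1 = 10
binary(1983) = 11110111111

Elias gamma(1983) = '0000000000' + '11110111111' = 000000000011110111111 (21 bits)


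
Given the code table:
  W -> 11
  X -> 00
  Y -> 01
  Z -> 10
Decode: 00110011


Decoding:
00 -> X
11 -> W
00 -> X
11 -> W


Result: XWXW


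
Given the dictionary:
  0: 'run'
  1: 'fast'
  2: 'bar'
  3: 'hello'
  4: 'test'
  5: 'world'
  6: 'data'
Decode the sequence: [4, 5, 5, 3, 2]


Look up each index in the dictionary:
  4 -> 'test'
  5 -> 'world'
  5 -> 'world'
  3 -> 'hello'
  2 -> 'bar'

Decoded: "test world world hello bar"


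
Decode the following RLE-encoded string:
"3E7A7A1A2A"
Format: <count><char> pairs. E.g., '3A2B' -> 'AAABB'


Expanding each <count><char> pair:
  3E -> 'EEE'
  7A -> 'AAAAAAA'
  7A -> 'AAAAAAA'
  1A -> 'A'
  2A -> 'AA'

Decoded = EEEAAAAAAAAAAAAAAAAA


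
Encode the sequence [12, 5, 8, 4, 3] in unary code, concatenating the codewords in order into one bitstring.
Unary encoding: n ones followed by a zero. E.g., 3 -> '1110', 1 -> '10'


Encode each number as n ones followed by a terminating 0:
  12 -> 1111111111110 (13 bits)
  5 -> 111110 (6 bits)
  8 -> 111111110 (9 bits)
  4 -> 11110 (5 bits)
  3 -> 1110 (4 bits)
Total length = 13 + 6 + 9 + 5 + 4 = 37 bits.

Unary([12, 5, 8, 4, 3]) = 1111111111110111110111111110111101110 (37 bits)


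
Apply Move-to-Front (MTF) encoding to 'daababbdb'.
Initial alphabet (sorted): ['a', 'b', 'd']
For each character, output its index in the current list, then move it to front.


MTF encoding:
'd': index 2 in ['a', 'b', 'd'] -> ['d', 'a', 'b']
'a': index 1 in ['d', 'a', 'b'] -> ['a', 'd', 'b']
'a': index 0 in ['a', 'd', 'b'] -> ['a', 'd', 'b']
'b': index 2 in ['a', 'd', 'b'] -> ['b', 'a', 'd']
'a': index 1 in ['b', 'a', 'd'] -> ['a', 'b', 'd']
'b': index 1 in ['a', 'b', 'd'] -> ['b', 'a', 'd']
'b': index 0 in ['b', 'a', 'd'] -> ['b', 'a', 'd']
'd': index 2 in ['b', 'a', 'd'] -> ['d', 'b', 'a']
'b': index 1 in ['d', 'b', 'a'] -> ['b', 'd', 'a']


Output: [2, 1, 0, 2, 1, 1, 0, 2, 1]


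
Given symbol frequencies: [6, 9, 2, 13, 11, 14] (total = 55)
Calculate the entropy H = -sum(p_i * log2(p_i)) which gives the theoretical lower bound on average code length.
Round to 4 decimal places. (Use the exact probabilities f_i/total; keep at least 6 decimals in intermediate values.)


Per-symbol terms -p_i * log2(p_i) with p_i = f_i/55:
  p = 6/55 = 0.109091: log2(p) = -3.196397, -p*log2(p) = 0.348698
  p = 9/55 = 0.163636: log2(p) = -2.611435, -p*log2(p) = 0.427326
  p = 2/55 = 0.036364: log2(p) = -4.781360, -p*log2(p) = 0.173868
  p = 13/55 = 0.236364: log2(p) = -2.080920, -p*log2(p) = 0.491854
  p = 11/55 = 0.200000: log2(p) = -2.321928, -p*log2(p) = 0.464386
  p = 14/55 = 0.254545: log2(p) = -1.974005, -p*log2(p) = 0.502474
H = 0.348698 + 0.427326 + 0.173868 + 0.491854 + 0.464386 + 0.502474 = 2.408606

H = 2.4086 bits/symbol


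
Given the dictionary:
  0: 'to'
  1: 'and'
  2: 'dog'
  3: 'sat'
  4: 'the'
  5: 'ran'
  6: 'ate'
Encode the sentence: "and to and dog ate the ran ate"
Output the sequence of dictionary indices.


Look up each word in the dictionary:
  'and' -> 1
  'to' -> 0
  'and' -> 1
  'dog' -> 2
  'ate' -> 6
  'the' -> 4
  'ran' -> 5
  'ate' -> 6

Encoded: [1, 0, 1, 2, 6, 4, 5, 6]


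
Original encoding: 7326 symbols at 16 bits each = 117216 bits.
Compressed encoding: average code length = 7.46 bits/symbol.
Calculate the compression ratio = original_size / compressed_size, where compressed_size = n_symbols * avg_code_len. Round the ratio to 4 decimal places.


original_size = n_symbols * orig_bits = 7326 * 16 = 117216 bits
compressed_size = n_symbols * avg_code_len = 7326 * 7.46 = 54651.96 bits
ratio = original_size / compressed_size = 117216 / 54651.96 = 2.1448

Compression ratio = 2.1448


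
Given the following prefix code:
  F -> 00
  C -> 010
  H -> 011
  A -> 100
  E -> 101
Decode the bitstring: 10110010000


Decoding step by step:
Bits 101 -> E
Bits 100 -> A
Bits 100 -> A
Bits 00 -> F


Decoded message: EAAF


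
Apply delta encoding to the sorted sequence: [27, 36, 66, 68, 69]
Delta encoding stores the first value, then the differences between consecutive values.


First value: 27
Deltas:
  36 - 27 = 9
  66 - 36 = 30
  68 - 66 = 2
  69 - 68 = 1


Delta encoded: [27, 9, 30, 2, 1]


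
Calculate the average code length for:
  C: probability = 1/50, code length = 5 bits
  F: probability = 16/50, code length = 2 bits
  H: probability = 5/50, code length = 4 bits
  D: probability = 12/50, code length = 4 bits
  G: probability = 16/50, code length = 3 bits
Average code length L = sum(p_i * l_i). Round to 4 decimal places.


Weighted contributions p_i * l_i:
  C: (1/50) * 5 = 5/50
  F: (16/50) * 2 = 32/50
  H: (5/50) * 4 = 20/50
  D: (12/50) * 4 = 48/50
  G: (16/50) * 3 = 48/50
Sum = (5 + 32 + 20 + 48 + 48)/50 = 153/50

L = 153/50 = 3.0600 bits/symbol


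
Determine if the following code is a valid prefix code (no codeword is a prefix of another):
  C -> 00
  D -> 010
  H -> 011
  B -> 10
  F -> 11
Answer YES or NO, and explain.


Checking each pair (does one codeword prefix another?):
  C='00' vs D='010': no prefix
  C='00' vs H='011': no prefix
  C='00' vs B='10': no prefix
  C='00' vs F='11': no prefix
  D='010' vs C='00': no prefix
  D='010' vs H='011': no prefix
  D='010' vs B='10': no prefix
  D='010' vs F='11': no prefix
  H='011' vs C='00': no prefix
  H='011' vs D='010': no prefix
  H='011' vs B='10': no prefix
  H='011' vs F='11': no prefix
  B='10' vs C='00': no prefix
  B='10' vs D='010': no prefix
  B='10' vs H='011': no prefix
  B='10' vs F='11': no prefix
  F='11' vs C='00': no prefix
  F='11' vs D='010': no prefix
  F='11' vs H='011': no prefix
  F='11' vs B='10': no prefix
No violation found over all pairs.

YES -- this is a valid prefix code. No codeword is a prefix of any other codeword.


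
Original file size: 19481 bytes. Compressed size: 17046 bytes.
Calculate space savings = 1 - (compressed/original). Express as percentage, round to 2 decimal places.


ratio = compressed/original = 17046/19481 = 0.875006
savings = 1 - ratio = 1 - 0.875006 = 0.124994
as a percentage: 0.124994 * 100 = 12.5%

Space savings = 1 - 17046/19481 = 12.5%


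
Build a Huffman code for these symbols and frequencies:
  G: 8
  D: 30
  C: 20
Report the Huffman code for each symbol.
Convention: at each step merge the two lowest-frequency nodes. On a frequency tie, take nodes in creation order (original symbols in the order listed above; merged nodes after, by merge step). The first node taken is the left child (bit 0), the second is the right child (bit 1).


Huffman tree construction:
Step 1: Merge G(8) + C(20) = 28
Step 2: Merge (G+C)(28) + D(30) = 58
Read each symbol's code off the tree from the root (left child = 0, right child = 1).

Codes:
  G: 00 (length 2)
  D: 1 (length 1)
  C: 01 (length 2)
Average code length: 86/58 = 1.4828 bits/symbol


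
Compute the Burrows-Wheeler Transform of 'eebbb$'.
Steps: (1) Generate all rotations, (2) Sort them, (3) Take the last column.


Rotations (sorted):
  0: $eebbb -> last char: b
  1: b$eebb -> last char: b
  2: bb$eeb -> last char: b
  3: bbb$ee -> last char: e
  4: ebbb$e -> last char: e
  5: eebbb$ -> last char: $


BWT = bbbee$


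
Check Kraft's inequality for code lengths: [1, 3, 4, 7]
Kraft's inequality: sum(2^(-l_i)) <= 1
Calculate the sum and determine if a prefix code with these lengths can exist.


Sum = 2^(-1) + 2^(-3) + 2^(-4) + 2^(-7)
    = 0.5 + 0.125 + 0.0625 + 0.0078125
    = 89/128 = 0.6953125
Since 0.6953125 <= 1, Kraft's inequality IS satisfied.
A prefix code with these lengths CAN exist.

Kraft sum = 0.6953125. Satisfied.


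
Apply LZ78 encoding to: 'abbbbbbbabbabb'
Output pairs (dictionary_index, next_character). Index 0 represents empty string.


LZ78 encoding steps:
Dictionary: {0: ''}
Step 1: w='' (idx 0), next='a' -> output (0, 'a'), add 'a' as idx 1
Step 2: w='' (idx 0), next='b' -> output (0, 'b'), add 'b' as idx 2
Step 3: w='b' (idx 2), next='b' -> output (2, 'b'), add 'bb' as idx 3
Step 4: w='bb' (idx 3), next='b' -> output (3, 'b'), add 'bbb' as idx 4
Step 5: w='b' (idx 2), next='a' -> output (2, 'a'), add 'ba' as idx 5
Step 6: w='bb' (idx 3), next='a' -> output (3, 'a'), add 'bba' as idx 6
Step 7: w='bb' (idx 3), end of input -> output (3, '')


Encoded: [(0, 'a'), (0, 'b'), (2, 'b'), (3, 'b'), (2, 'a'), (3, 'a'), (3, '')]


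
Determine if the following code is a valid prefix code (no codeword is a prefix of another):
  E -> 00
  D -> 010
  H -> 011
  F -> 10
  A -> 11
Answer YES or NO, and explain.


Checking each pair (does one codeword prefix another?):
  E='00' vs D='010': no prefix
  E='00' vs H='011': no prefix
  E='00' vs F='10': no prefix
  E='00' vs A='11': no prefix
  D='010' vs E='00': no prefix
  D='010' vs H='011': no prefix
  D='010' vs F='10': no prefix
  D='010' vs A='11': no prefix
  H='011' vs E='00': no prefix
  H='011' vs D='010': no prefix
  H='011' vs F='10': no prefix
  H='011' vs A='11': no prefix
  F='10' vs E='00': no prefix
  F='10' vs D='010': no prefix
  F='10' vs H='011': no prefix
  F='10' vs A='11': no prefix
  A='11' vs E='00': no prefix
  A='11' vs D='010': no prefix
  A='11' vs H='011': no prefix
  A='11' vs F='10': no prefix
No violation found over all pairs.

YES -- this is a valid prefix code. No codeword is a prefix of any other codeword.


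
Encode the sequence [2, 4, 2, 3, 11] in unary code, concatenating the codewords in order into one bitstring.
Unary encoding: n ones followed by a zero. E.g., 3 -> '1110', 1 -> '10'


Encode each number as n ones followed by a terminating 0:
  2 -> 110 (3 bits)
  4 -> 11110 (5 bits)
  2 -> 110 (3 bits)
  3 -> 1110 (4 bits)
  11 -> 111111111110 (12 bits)
Total length = 3 + 5 + 3 + 4 + 12 = 27 bits.

Unary([2, 4, 2, 3, 11]) = 110111101101110111111111110 (27 bits)


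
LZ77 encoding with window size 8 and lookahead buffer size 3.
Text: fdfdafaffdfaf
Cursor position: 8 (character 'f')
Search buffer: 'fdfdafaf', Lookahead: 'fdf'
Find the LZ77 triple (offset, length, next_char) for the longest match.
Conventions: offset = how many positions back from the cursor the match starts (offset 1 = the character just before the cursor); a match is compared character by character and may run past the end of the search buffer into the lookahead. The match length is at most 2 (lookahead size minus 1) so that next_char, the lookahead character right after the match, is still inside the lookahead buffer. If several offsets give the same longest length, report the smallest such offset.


Try each offset into the search buffer:
  offset=1 (pos 7, char 'f'): match length 1
  offset=2 (pos 6, char 'a'): match length 0
  offset=3 (pos 5, char 'f'): match length 1
  offset=4 (pos 4, char 'a'): match length 0
  offset=5 (pos 3, char 'd'): match length 0
  offset=6 (pos 2, char 'f'): match length 2
  offset=7 (pos 1, char 'd'): match length 0
  offset=8 (pos 0, char 'f'): match length 2
Longest match has length 2, found at offsets 6, 8; take the smallest, offset 6.
next_char = character at position 8 + 2 = 10 -> 'f'

Best match: offset=6, length=2 (matching 'fd' starting at position 2)
LZ77 triple: (6, 2, 'f')


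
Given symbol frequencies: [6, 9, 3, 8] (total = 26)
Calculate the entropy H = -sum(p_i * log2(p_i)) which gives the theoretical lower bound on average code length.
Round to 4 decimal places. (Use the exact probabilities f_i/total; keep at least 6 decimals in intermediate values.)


Per-symbol terms -p_i * log2(p_i) with p_i = f_i/26:
  p = 6/26 = 0.230769: log2(p) = -2.115477, -p*log2(p) = 0.488187
  p = 9/26 = 0.346154: log2(p) = -1.530515, -p*log2(p) = 0.529794
  p = 3/26 = 0.115385: log2(p) = -3.115477, -p*log2(p) = 0.359478
  p = 8/26 = 0.307692: log2(p) = -1.700440, -p*log2(p) = 0.523212
H = 0.488187 + 0.529794 + 0.359478 + 0.523212 = 1.900671

H = 1.9007 bits/symbol


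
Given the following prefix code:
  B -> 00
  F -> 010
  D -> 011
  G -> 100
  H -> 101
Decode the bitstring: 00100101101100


Decoding step by step:
Bits 00 -> B
Bits 100 -> G
Bits 101 -> H
Bits 101 -> H
Bits 100 -> G


Decoded message: BGHHG


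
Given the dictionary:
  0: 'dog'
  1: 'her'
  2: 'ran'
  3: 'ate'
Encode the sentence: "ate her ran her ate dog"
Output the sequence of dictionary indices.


Look up each word in the dictionary:
  'ate' -> 3
  'her' -> 1
  'ran' -> 2
  'her' -> 1
  'ate' -> 3
  'dog' -> 0

Encoded: [3, 1, 2, 1, 3, 0]


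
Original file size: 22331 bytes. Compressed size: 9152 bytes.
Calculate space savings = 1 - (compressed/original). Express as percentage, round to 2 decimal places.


ratio = compressed/original = 9152/22331 = 0.409834
savings = 1 - ratio = 1 - 0.409834 = 0.590166
as a percentage: 0.590166 * 100 = 59.02%

Space savings = 1 - 9152/22331 = 59.02%


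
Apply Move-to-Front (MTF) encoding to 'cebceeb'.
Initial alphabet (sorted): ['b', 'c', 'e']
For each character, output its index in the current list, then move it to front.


MTF encoding:
'c': index 1 in ['b', 'c', 'e'] -> ['c', 'b', 'e']
'e': index 2 in ['c', 'b', 'e'] -> ['e', 'c', 'b']
'b': index 2 in ['e', 'c', 'b'] -> ['b', 'e', 'c']
'c': index 2 in ['b', 'e', 'c'] -> ['c', 'b', 'e']
'e': index 2 in ['c', 'b', 'e'] -> ['e', 'c', 'b']
'e': index 0 in ['e', 'c', 'b'] -> ['e', 'c', 'b']
'b': index 2 in ['e', 'c', 'b'] -> ['b', 'e', 'c']


Output: [1, 2, 2, 2, 2, 0, 2]


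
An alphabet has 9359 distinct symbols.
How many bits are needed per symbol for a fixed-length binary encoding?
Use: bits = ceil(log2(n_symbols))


log2(9359) = 13.1921
Bracket: 2^13 = 8192 < 9359 <= 2^14 = 16384
So ceil(log2(9359)) = 14

bits = ceil(log2(9359)) = ceil(13.1921) = 14 bits


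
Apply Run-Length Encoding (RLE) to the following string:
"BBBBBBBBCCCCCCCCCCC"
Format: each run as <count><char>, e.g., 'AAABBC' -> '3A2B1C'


Scanning runs left to right:
  i=0: run of 'B' x 8 -> '8B'
  i=8: run of 'C' x 11 -> '11C'

RLE = 8B11C


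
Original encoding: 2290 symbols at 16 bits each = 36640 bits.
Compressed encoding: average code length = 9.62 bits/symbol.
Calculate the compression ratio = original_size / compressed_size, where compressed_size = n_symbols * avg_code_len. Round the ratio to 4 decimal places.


original_size = n_symbols * orig_bits = 2290 * 16 = 36640 bits
compressed_size = n_symbols * avg_code_len = 2290 * 9.62 = 22029.8 bits
ratio = original_size / compressed_size = 36640 / 22029.8 = 1.6632

Compression ratio = 1.6632


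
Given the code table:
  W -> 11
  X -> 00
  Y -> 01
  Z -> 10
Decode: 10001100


Decoding:
10 -> Z
00 -> X
11 -> W
00 -> X


Result: ZXWX


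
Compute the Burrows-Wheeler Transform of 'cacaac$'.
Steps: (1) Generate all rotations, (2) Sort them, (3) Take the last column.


Rotations (sorted):
  0: $cacaac -> last char: c
  1: aac$cac -> last char: c
  2: ac$caca -> last char: a
  3: acaac$c -> last char: c
  4: c$cacaa -> last char: a
  5: caac$ca -> last char: a
  6: cacaac$ -> last char: $


BWT = ccacaa$


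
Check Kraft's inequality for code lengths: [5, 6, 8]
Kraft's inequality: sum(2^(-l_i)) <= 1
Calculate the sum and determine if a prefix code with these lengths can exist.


Sum = 2^(-5) + 2^(-6) + 2^(-8)
    = 0.03125 + 0.015625 + 0.00390625
    = 13/256 = 0.05078125
Since 0.05078125 <= 1, Kraft's inequality IS satisfied.
A prefix code with these lengths CAN exist.

Kraft sum = 0.05078125. Satisfied.


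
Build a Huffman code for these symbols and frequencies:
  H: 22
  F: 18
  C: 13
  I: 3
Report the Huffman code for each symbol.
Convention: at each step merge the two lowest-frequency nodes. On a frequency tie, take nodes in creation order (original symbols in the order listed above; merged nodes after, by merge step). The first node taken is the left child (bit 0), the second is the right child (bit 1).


Huffman tree construction:
Step 1: Merge I(3) + C(13) = 16
Step 2: Merge (I+C)(16) + F(18) = 34
Step 3: Merge H(22) + ((I+C)+F)(34) = 56
Read each symbol's code off the tree from the root (left child = 0, right child = 1).

Codes:
  H: 0 (length 1)
  F: 11 (length 2)
  C: 101 (length 3)
  I: 100 (length 3)
Average code length: 106/56 = 1.8929 bits/symbol


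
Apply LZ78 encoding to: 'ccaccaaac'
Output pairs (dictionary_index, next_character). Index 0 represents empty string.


LZ78 encoding steps:
Dictionary: {0: ''}
Step 1: w='' (idx 0), next='c' -> output (0, 'c'), add 'c' as idx 1
Step 2: w='c' (idx 1), next='a' -> output (1, 'a'), add 'ca' as idx 2
Step 3: w='c' (idx 1), next='c' -> output (1, 'c'), add 'cc' as idx 3
Step 4: w='' (idx 0), next='a' -> output (0, 'a'), add 'a' as idx 4
Step 5: w='a' (idx 4), next='a' -> output (4, 'a'), add 'aa' as idx 5
Step 6: w='c' (idx 1), end of input -> output (1, '')


Encoded: [(0, 'c'), (1, 'a'), (1, 'c'), (0, 'a'), (4, 'a'), (1, '')]


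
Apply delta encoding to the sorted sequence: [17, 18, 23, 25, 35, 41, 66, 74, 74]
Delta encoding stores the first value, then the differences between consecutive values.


First value: 17
Deltas:
  18 - 17 = 1
  23 - 18 = 5
  25 - 23 = 2
  35 - 25 = 10
  41 - 35 = 6
  66 - 41 = 25
  74 - 66 = 8
  74 - 74 = 0


Delta encoded: [17, 1, 5, 2, 10, 6, 25, 8, 0]


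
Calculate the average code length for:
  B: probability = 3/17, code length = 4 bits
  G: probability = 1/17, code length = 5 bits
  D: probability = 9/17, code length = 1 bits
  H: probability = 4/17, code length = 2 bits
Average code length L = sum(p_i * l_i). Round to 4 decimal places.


Weighted contributions p_i * l_i:
  B: (3/17) * 4 = 12/17
  G: (1/17) * 5 = 5/17
  D: (9/17) * 1 = 9/17
  H: (4/17) * 2 = 8/17
Sum = (12 + 5 + 9 + 8)/17 = 34/17

L = 34/17 = 2.0000 bits/symbol


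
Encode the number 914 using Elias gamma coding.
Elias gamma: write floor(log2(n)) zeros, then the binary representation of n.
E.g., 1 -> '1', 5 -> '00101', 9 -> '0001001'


num_bits = floor(log2(914)) + 1 = 10
leading_zeros = num_bits - 1 = 9
binary(914) = 1110010010

Elias gamma(914) = '000000000' + '1110010010' = 0000000001110010010 (19 bits)


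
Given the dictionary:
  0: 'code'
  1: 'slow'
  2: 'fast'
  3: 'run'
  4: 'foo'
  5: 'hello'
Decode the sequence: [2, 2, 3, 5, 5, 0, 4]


Look up each index in the dictionary:
  2 -> 'fast'
  2 -> 'fast'
  3 -> 'run'
  5 -> 'hello'
  5 -> 'hello'
  0 -> 'code'
  4 -> 'foo'

Decoded: "fast fast run hello hello code foo"


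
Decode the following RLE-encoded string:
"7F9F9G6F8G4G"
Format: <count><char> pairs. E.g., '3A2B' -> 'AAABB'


Expanding each <count><char> pair:
  7F -> 'FFFFFFF'
  9F -> 'FFFFFFFFF'
  9G -> 'GGGGGGGGG'
  6F -> 'FFFFFF'
  8G -> 'GGGGGGGG'
  4G -> 'GGGG'

Decoded = FFFFFFFFFFFFFFFFGGGGGGGGGFFFFFFGGGGGGGGGGGG


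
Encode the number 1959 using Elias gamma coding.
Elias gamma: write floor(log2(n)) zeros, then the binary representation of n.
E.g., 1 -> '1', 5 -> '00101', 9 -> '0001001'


num_bits = floor(log2(1959)) + 1 = 11
leading_zeros = num_bits - 1 = 10
binary(1959) = 11110100111

Elias gamma(1959) = '0000000000' + '11110100111' = 000000000011110100111 (21 bits)


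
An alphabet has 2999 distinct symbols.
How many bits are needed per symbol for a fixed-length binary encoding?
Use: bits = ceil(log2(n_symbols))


log2(2999) = 11.5503
Bracket: 2^11 = 2048 < 2999 <= 2^12 = 4096
So ceil(log2(2999)) = 12

bits = ceil(log2(2999)) = ceil(11.5503) = 12 bits


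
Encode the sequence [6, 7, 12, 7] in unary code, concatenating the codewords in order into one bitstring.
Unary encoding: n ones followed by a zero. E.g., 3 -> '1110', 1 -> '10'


Encode each number as n ones followed by a terminating 0:
  6 -> 1111110 (7 bits)
  7 -> 11111110 (8 bits)
  12 -> 1111111111110 (13 bits)
  7 -> 11111110 (8 bits)
Total length = 7 + 8 + 13 + 8 = 36 bits.

Unary([6, 7, 12, 7]) = 111111011111110111111111111011111110 (36 bits)


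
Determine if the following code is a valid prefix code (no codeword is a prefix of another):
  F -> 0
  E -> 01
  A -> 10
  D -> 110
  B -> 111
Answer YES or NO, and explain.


Checking each pair (does one codeword prefix another?):
  F='0' vs E='01': prefix -- VIOLATION

NO -- this is NOT a valid prefix code. F (0) is a prefix of E (01).


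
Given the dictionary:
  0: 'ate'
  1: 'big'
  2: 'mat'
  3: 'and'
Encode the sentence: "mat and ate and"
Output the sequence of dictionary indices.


Look up each word in the dictionary:
  'mat' -> 2
  'and' -> 3
  'ate' -> 0
  'and' -> 3

Encoded: [2, 3, 0, 3]


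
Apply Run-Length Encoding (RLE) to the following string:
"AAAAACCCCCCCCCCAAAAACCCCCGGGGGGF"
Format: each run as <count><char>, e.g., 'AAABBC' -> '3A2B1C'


Scanning runs left to right:
  i=0: run of 'A' x 5 -> '5A'
  i=5: run of 'C' x 10 -> '10C'
  i=15: run of 'A' x 5 -> '5A'
  i=20: run of 'C' x 5 -> '5C'
  i=25: run of 'G' x 6 -> '6G'
  i=31: run of 'F' x 1 -> '1F'

RLE = 5A10C5A5C6G1F


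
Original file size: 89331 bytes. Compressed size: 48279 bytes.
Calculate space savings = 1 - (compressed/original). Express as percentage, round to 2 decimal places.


ratio = compressed/original = 48279/89331 = 0.540451
savings = 1 - ratio = 1 - 0.540451 = 0.459549
as a percentage: 0.459549 * 100 = 45.95%

Space savings = 1 - 48279/89331 = 45.95%


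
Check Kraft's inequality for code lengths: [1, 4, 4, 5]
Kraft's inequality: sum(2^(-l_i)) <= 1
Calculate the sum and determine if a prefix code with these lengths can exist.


Sum = 2^(-1) + 2^(-4) + 2^(-4) + 2^(-5)
    = 0.5 + 0.0625 + 0.0625 + 0.03125
    = 21/32 = 0.65625
Since 0.65625 <= 1, Kraft's inequality IS satisfied.
A prefix code with these lengths CAN exist.

Kraft sum = 0.65625. Satisfied.


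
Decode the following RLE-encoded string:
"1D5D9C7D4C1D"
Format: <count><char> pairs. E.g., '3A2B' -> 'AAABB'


Expanding each <count><char> pair:
  1D -> 'D'
  5D -> 'DDDDD'
  9C -> 'CCCCCCCCC'
  7D -> 'DDDDDDD'
  4C -> 'CCCC'
  1D -> 'D'

Decoded = DDDDDDCCCCCCCCCDDDDDDDCCCCD


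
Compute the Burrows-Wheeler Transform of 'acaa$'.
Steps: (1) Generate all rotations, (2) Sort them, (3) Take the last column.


Rotations (sorted):
  0: $acaa -> last char: a
  1: a$aca -> last char: a
  2: aa$ac -> last char: c
  3: acaa$ -> last char: $
  4: caa$a -> last char: a


BWT = aac$a


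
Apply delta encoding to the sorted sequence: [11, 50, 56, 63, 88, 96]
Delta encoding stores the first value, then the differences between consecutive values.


First value: 11
Deltas:
  50 - 11 = 39
  56 - 50 = 6
  63 - 56 = 7
  88 - 63 = 25
  96 - 88 = 8


Delta encoded: [11, 39, 6, 7, 25, 8]


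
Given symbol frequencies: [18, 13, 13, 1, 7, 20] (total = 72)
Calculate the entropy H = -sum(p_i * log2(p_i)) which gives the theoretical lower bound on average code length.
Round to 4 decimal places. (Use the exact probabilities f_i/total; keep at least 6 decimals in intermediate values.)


Per-symbol terms -p_i * log2(p_i) with p_i = f_i/72:
  p = 18/72 = 0.250000: log2(p) = -2.000000, -p*log2(p) = 0.500000
  p = 13/72 = 0.180556: log2(p) = -2.469485, -p*log2(p) = 0.445879
  p = 13/72 = 0.180556: log2(p) = -2.469485, -p*log2(p) = 0.445879
  p = 1/72 = 0.013889: log2(p) = -6.169925, -p*log2(p) = 0.085693
  p = 7/72 = 0.097222: log2(p) = -3.362570, -p*log2(p) = 0.326917
  p = 20/72 = 0.277778: log2(p) = -1.847997, -p*log2(p) = 0.513332
H = 0.500000 + 0.445879 + 0.445879 + 0.085693 + 0.326917 + 0.513332 = 2.317700

H = 2.3177 bits/symbol


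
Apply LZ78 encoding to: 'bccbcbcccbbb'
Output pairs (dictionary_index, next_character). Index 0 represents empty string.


LZ78 encoding steps:
Dictionary: {0: ''}
Step 1: w='' (idx 0), next='b' -> output (0, 'b'), add 'b' as idx 1
Step 2: w='' (idx 0), next='c' -> output (0, 'c'), add 'c' as idx 2
Step 3: w='c' (idx 2), next='b' -> output (2, 'b'), add 'cb' as idx 3
Step 4: w='cb' (idx 3), next='c' -> output (3, 'c'), add 'cbc' as idx 4
Step 5: w='c' (idx 2), next='c' -> output (2, 'c'), add 'cc' as idx 5
Step 6: w='b' (idx 1), next='b' -> output (1, 'b'), add 'bb' as idx 6
Step 7: w='b' (idx 1), end of input -> output (1, '')


Encoded: [(0, 'b'), (0, 'c'), (2, 'b'), (3, 'c'), (2, 'c'), (1, 'b'), (1, '')]


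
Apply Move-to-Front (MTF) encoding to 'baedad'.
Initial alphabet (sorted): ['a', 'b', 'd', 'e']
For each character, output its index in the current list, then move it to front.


MTF encoding:
'b': index 1 in ['a', 'b', 'd', 'e'] -> ['b', 'a', 'd', 'e']
'a': index 1 in ['b', 'a', 'd', 'e'] -> ['a', 'b', 'd', 'e']
'e': index 3 in ['a', 'b', 'd', 'e'] -> ['e', 'a', 'b', 'd']
'd': index 3 in ['e', 'a', 'b', 'd'] -> ['d', 'e', 'a', 'b']
'a': index 2 in ['d', 'e', 'a', 'b'] -> ['a', 'd', 'e', 'b']
'd': index 1 in ['a', 'd', 'e', 'b'] -> ['d', 'a', 'e', 'b']


Output: [1, 1, 3, 3, 2, 1]


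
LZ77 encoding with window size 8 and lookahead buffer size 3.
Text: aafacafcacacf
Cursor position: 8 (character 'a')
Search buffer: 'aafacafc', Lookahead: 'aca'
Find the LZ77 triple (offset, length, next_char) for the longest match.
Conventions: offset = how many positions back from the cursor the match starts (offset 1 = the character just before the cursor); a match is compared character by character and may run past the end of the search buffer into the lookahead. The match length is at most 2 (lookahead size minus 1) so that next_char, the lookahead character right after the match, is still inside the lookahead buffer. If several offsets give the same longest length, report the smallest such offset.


Try each offset into the search buffer:
  offset=1 (pos 7, char 'c'): match length 0
  offset=2 (pos 6, char 'f'): match length 0
  offset=3 (pos 5, char 'a'): match length 1
  offset=4 (pos 4, char 'c'): match length 0
  offset=5 (pos 3, char 'a'): match length 2
  offset=6 (pos 2, char 'f'): match length 0
  offset=7 (pos 1, char 'a'): match length 1
  offset=8 (pos 0, char 'a'): match length 1
Longest match has length 2 at offset 5.
next_char = character at position 8 + 2 = 10 -> 'a'

Best match: offset=5, length=2 (matching 'ac' starting at position 3)
LZ77 triple: (5, 2, 'a')


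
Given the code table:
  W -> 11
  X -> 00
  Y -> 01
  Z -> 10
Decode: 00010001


Decoding:
00 -> X
01 -> Y
00 -> X
01 -> Y


Result: XYXY


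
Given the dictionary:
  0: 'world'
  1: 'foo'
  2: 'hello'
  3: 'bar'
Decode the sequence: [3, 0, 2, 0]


Look up each index in the dictionary:
  3 -> 'bar'
  0 -> 'world'
  2 -> 'hello'
  0 -> 'world'

Decoded: "bar world hello world"


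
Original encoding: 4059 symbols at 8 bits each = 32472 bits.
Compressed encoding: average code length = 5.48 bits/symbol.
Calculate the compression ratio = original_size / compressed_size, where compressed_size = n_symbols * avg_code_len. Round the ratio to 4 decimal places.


original_size = n_symbols * orig_bits = 4059 * 8 = 32472 bits
compressed_size = n_symbols * avg_code_len = 4059 * 5.48 = 22243.32 bits
ratio = original_size / compressed_size = 32472 / 22243.32 = 1.4599

Compression ratio = 1.4599


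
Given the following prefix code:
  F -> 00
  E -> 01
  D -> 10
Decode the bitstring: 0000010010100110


Decoding step by step:
Bits 00 -> F
Bits 00 -> F
Bits 01 -> E
Bits 00 -> F
Bits 10 -> D
Bits 10 -> D
Bits 01 -> E
Bits 10 -> D


Decoded message: FFEFDDED


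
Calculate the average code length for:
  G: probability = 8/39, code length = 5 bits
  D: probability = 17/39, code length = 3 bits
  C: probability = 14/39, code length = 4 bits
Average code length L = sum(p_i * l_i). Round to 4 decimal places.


Weighted contributions p_i * l_i:
  G: (8/39) * 5 = 40/39
  D: (17/39) * 3 = 51/39
  C: (14/39) * 4 = 56/39
Sum = (40 + 51 + 56)/39 = 147/39

L = 147/39 = 3.7692 bits/symbol


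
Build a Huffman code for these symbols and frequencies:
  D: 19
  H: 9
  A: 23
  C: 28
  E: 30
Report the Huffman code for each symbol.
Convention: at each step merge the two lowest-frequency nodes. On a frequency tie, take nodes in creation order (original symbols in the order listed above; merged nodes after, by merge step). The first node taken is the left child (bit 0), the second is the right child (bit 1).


Huffman tree construction:
Step 1: Merge H(9) + D(19) = 28
Step 2: Merge A(23) + C(28) = 51
Step 3: Merge (H+D)(28) + E(30) = 58
Step 4: Merge (A+C)(51) + ((H+D)+E)(58) = 109
Read each symbol's code off the tree from the root (left child = 0, right child = 1).

Codes:
  D: 101 (length 3)
  H: 100 (length 3)
  A: 00 (length 2)
  C: 01 (length 2)
  E: 11 (length 2)
Average code length: 246/109 = 2.2569 bits/symbol


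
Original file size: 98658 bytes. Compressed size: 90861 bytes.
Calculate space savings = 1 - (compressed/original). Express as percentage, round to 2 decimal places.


ratio = compressed/original = 90861/98658 = 0.920969
savings = 1 - ratio = 1 - 0.920969 = 0.079031
as a percentage: 0.079031 * 100 = 7.9%

Space savings = 1 - 90861/98658 = 7.9%


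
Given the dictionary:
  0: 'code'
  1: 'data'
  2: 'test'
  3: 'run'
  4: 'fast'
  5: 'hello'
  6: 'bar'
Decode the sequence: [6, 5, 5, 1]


Look up each index in the dictionary:
  6 -> 'bar'
  5 -> 'hello'
  5 -> 'hello'
  1 -> 'data'

Decoded: "bar hello hello data"


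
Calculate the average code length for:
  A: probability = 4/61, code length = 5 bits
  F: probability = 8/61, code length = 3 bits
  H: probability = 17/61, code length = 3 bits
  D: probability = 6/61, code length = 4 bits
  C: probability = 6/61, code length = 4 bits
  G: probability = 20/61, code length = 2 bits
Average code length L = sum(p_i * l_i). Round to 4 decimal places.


Weighted contributions p_i * l_i:
  A: (4/61) * 5 = 20/61
  F: (8/61) * 3 = 24/61
  H: (17/61) * 3 = 51/61
  D: (6/61) * 4 = 24/61
  C: (6/61) * 4 = 24/61
  G: (20/61) * 2 = 40/61
Sum = (20 + 24 + 51 + 24 + 24 + 40)/61 = 183/61

L = 183/61 = 3.0000 bits/symbol
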